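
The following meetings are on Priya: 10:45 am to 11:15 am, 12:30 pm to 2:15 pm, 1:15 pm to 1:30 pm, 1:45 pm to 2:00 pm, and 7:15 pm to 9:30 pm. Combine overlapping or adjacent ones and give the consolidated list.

12:30 pm–2:15 pm is disjoint → start new block.
1:15 pm–1:30 pm overlaps/touches 12:30 pm–2:15 pm → extend to 12:30 pm–2:15 pm.
1:45 pm–2:00 pm overlaps/touches 12:30 pm–2:15 pm → extend to 12:30 pm–2:15 pm.
7:15 pm–9:30 pm is disjoint → start new block.

10:45 am–11:15 am, 12:30 pm–2:15 pm, 7:15 pm–9:30 pm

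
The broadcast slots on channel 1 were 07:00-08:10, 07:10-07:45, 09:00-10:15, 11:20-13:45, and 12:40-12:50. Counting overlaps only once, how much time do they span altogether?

4 h 50 min

Merged: 07:00–08:10, 09:00–10:15, 11:20–13:45.
Lengths: 1 h 10 min + 1 h 15 min + 2 h 25 min = 4 h 50 min.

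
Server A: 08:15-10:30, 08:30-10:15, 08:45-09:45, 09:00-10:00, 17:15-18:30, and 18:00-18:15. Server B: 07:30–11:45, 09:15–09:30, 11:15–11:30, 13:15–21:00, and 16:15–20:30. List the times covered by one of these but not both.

07:30–08:15, 10:30–11:45, 13:15–17:15, 18:30–21:00

Merge the first list: 08:15–10:30, 17:15–18:30.
Merge the second list: 07:30–11:45, 13:15–21:00.
A \ B = none.
B \ A = 07:30–08:15, 10:30–11:45, 13:15–17:15, 18:30–21:00.
Union of the two gives the symmetric difference.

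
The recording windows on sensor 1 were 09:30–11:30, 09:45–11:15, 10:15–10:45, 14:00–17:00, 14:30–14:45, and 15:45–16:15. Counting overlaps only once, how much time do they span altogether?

5 h

Merged: 09:30–11:30, 14:00–17:00.
Lengths: 2 h + 3 h = 5 h.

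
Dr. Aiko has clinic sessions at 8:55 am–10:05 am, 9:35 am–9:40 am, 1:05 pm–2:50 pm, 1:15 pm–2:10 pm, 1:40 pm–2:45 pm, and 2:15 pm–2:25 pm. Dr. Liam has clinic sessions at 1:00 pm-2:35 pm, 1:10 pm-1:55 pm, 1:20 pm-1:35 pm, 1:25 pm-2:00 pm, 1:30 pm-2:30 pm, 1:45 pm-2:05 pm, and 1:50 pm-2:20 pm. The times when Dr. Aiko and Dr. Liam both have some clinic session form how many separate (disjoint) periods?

First set merges to 8:55 am-10:05 am, 1:05 pm-2:50 pm.
Second set merges to 1:00 pm-2:35 pm.
A ∩ B = 1:05 pm-2:35 pm.
That is 1 disjoint piece.

1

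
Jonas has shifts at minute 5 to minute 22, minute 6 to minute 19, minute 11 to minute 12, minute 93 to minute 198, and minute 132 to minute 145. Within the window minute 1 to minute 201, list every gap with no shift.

minute 1 to minute 5, minute 22 to minute 93, minute 198 to minute 201

Covered (merged): minute 5 to minute 22, minute 93 to minute 198.
Uncovered inside minute 1 to minute 201: minute 1 to minute 5, minute 22 to minute 93, minute 198 to minute 201.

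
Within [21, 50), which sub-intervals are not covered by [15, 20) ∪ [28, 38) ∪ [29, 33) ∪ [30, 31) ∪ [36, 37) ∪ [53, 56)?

[21, 28) ∪ [38, 50)

Covered (merged): [15, 20), [28, 38), [53, 56).
Uncovered inside [21, 50): [21, 28), [38, 50).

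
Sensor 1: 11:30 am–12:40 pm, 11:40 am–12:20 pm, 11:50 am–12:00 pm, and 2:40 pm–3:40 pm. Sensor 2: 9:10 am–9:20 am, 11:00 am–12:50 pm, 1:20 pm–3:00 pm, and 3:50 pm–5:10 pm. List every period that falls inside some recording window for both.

11:30 am-12:40 pm, 2:40 pm-3:00 pm

First set merges to 11:30 am-12:40 pm, 2:40 pm-3:40 pm.
11:30 am-12:40 pm overlaps B on 11:30 am-12:40 pm.
2:40 pm-3:40 pm overlaps B on 2:40 pm-3:00 pm.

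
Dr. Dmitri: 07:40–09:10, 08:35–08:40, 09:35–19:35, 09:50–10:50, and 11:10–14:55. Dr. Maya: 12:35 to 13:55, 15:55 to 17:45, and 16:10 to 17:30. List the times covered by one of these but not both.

07:40-09:10, 09:35-12:35, 13:55-15:55, 17:45-19:35

First set merges to 07:40-09:10, 09:35-19:35.
Second set merges to 12:35-13:55, 15:55-17:45.
A but not B: 07:40-09:10, 09:35-12:35, 13:55-15:55, 17:45-19:35.
B but not A: none.
Combining gives A △ B.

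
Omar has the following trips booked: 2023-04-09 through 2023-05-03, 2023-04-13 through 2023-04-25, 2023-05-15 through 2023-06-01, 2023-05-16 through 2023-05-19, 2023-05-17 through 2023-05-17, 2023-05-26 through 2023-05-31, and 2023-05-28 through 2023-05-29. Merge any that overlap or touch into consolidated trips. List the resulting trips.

2023-04-13 through 2023-04-25 overlaps/touches 2023-04-09 through 2023-05-03 → extend to 2023-04-09 through 2023-05-03.
2023-05-15 through 2023-06-01 is disjoint → start new block.
2023-05-16 through 2023-05-19 overlaps/touches 2023-05-15 through 2023-06-01 → extend to 2023-05-15 through 2023-06-01.
2023-05-17 through 2023-05-17 overlaps/touches 2023-05-15 through 2023-06-01 → extend to 2023-05-15 through 2023-06-01.
2023-05-26 through 2023-05-31 overlaps/touches 2023-05-15 through 2023-06-01 → extend to 2023-05-15 through 2023-06-01.
2023-05-28 through 2023-05-29 overlaps/touches 2023-05-15 through 2023-06-01 → extend to 2023-05-15 through 2023-06-01.

2023-04-09 through 2023-05-03, 2023-05-15 through 2023-06-01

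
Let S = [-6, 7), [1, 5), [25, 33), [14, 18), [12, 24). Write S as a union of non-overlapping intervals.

Sort by start: [-6, 7), [1, 5), [12, 24), [14, 18), [25, 33).
[1, 5) overlaps/touches [-6, 7) → extend to [-6, 7).
[12, 24) is disjoint → start new block.
[14, 18) overlaps/touches [12, 24) → extend to [12, 24).
[25, 33) is disjoint → start new block.

[-6, 7) ∪ [12, 24) ∪ [25, 33)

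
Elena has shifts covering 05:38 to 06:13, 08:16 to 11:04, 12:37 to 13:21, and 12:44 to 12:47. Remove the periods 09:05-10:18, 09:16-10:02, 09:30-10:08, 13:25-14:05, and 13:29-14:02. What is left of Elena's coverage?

05:38-06:13, 08:16-09:05, 10:18-11:04, 12:37-13:21

First set merges to 05:38-06:13, 08:16-11:04, 12:37-13:21.
Second set merges to 09:05-10:18, 13:25-14:05.
05:38-06:13: no B overlap → unchanged.
08:16-11:04 minus B → 08:16-09:05, 10:18-11:04.
12:37-13:21: no B overlap → unchanged.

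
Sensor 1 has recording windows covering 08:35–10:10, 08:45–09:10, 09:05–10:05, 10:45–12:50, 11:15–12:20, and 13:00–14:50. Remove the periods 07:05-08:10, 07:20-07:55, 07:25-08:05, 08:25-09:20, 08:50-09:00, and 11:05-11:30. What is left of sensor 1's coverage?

A, merged: 08:35–10:10, 10:45–12:50, 13:00–14:50.
B, merged: 07:05–08:10, 08:25–09:20, 11:05–11:30.
08:35–10:10 \ B = 09:20–10:10.
10:45–12:50 \ B = 10:45–11:05, 11:30–12:50.
13:00–14:50: nothing removed.

09:20–10:10, 10:45–11:05, 11:30–12:50, 13:00–14:50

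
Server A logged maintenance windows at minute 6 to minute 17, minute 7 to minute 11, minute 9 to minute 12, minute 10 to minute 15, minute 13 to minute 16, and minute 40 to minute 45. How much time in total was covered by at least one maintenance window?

Merged: minute 6 to minute 17, minute 40 to minute 45.
Lengths: 11 minutes + 5 minutes = 16 minutes.

16 minutes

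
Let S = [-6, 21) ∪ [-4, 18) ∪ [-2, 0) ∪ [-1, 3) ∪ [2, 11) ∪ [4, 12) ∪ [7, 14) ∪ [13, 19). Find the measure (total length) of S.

Merged: [-6, 21).
Length: 27.

27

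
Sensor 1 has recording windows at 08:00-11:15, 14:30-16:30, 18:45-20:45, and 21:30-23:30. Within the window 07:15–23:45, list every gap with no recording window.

Covered (merged): 08:00–11:15, 14:30–16:30, 18:45–20:45, 21:30–23:30.
Uncovered inside 07:15–23:45: 07:15–08:00, 11:15–14:30, 16:30–18:45, 20:45–21:30, 23:30–23:45.

07:15–08:00, 11:15–14:30, 16:30–18:45, 20:45–21:30, 23:30–23:45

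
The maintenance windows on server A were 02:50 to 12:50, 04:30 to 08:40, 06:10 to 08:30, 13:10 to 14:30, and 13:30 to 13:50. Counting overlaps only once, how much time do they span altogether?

Merged: 02:50-12:50, 13:10-14:30.
Lengths: 10 h + 1 h 20 min = 11 h 20 min.

11 h 20 min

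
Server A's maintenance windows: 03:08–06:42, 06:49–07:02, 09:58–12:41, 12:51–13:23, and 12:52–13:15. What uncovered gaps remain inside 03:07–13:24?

Covered (merged): 03:08-06:42, 06:49-07:02, 09:58-12:41, 12:51-13:23.
Complement within 03:07-13:24: 03:07-03:08, 06:42-06:49, 07:02-09:58, 12:41-12:51, 13:23-13:24.

03:07-03:08, 06:42-06:49, 07:02-09:58, 12:41-12:51, 13:23-13:24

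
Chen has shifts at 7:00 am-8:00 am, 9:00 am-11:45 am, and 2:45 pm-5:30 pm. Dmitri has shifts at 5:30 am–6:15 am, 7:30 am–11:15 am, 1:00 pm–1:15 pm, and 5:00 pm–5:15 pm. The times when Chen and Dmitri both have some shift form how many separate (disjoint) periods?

A ∩ B = 7:30 am-8:00 am, 9:00 am-11:15 am, 5:00 pm-5:15 pm.
That is 3 disjoint pieces.

3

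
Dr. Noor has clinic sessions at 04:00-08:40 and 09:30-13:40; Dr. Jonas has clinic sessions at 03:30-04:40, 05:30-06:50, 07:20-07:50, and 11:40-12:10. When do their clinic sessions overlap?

04:00–04:40, 05:30–06:50, 07:20–07:50, 11:40–12:10

04:00–08:40 overlaps B on 04:00–04:40, 05:30–06:50, 07:20–07:50.
09:30–13:40 overlaps B on 11:40–12:10.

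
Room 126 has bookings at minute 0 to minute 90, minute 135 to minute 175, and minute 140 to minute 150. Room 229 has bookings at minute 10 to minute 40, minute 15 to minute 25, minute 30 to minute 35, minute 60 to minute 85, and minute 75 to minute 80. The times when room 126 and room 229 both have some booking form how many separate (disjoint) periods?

2

A, merged: minute 0 to minute 90, minute 135 to minute 175.
B, merged: minute 10 to minute 40, minute 60 to minute 85.
A ∩ B = minute 10 to minute 40, minute 60 to minute 85.
That is 2 disjoint pieces.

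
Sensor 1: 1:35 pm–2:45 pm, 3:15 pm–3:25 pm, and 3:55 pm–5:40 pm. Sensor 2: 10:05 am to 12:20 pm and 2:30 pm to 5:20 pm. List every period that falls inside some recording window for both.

1:35 pm–2:45 pm meets the second set on 2:30 pm–2:45 pm.
3:15 pm–3:25 pm meets the second set on 3:15 pm–3:25 pm.
3:55 pm–5:40 pm meets the second set on 3:55 pm–5:20 pm.

2:30 pm–2:45 pm, 3:15 pm–3:25 pm, 3:55 pm–5:20 pm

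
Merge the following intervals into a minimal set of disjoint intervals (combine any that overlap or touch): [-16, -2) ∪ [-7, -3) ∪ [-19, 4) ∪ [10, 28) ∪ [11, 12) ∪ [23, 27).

Sort by start: [-19, 4), [-16, -2), [-7, -3), [10, 28), [11, 12), [23, 27).
[-16, -2) overlaps/touches [-19, 4) → extend to [-19, 4).
[-7, -3) overlaps/touches [-19, 4) → extend to [-19, 4).
[10, 28) is disjoint → start new block.
[11, 12) overlaps/touches [10, 28) → extend to [10, 28).
[23, 27) overlaps/touches [10, 28) → extend to [10, 28).

[-19, 4) ∪ [10, 28)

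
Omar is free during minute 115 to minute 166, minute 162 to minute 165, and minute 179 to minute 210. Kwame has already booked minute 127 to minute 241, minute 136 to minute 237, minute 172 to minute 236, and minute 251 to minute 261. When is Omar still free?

First set merges to minute 115 to minute 166, minute 179 to minute 210.
Second set merges to minute 127 to minute 241, minute 251 to minute 261.
minute 115 to minute 166 \ B = minute 115 to minute 127.
minute 179 to minute 210: entirely removed.

minute 115 to minute 127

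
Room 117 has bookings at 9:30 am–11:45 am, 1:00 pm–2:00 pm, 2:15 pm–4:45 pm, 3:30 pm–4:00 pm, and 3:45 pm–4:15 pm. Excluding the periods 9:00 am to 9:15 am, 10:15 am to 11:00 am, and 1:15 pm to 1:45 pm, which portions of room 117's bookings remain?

Merge the first list: 9:30 am–11:45 am, 1:00 pm–2:00 pm, 2:15 pm–4:45 pm.
9:30 am–11:45 am \ B = 9:30 am–10:15 am, 11:00 am–11:45 am.
1:00 pm–2:00 pm \ B = 1:00 pm–1:15 pm, 1:45 pm–2:00 pm.
2:15 pm–4:45 pm: nothing removed.

9:30 am–10:15 am, 11:00 am–11:45 am, 1:00 pm–1:15 pm, 1:45 pm–2:00 pm, 2:15 pm–4:45 pm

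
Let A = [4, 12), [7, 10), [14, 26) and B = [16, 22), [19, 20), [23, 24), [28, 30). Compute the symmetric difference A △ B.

[4, 12) ∪ [14, 16) ∪ [22, 23) ∪ [24, 26) ∪ [28, 30)

Merge the first list: [4, 12), [14, 26).
Merge the second list: [16, 22), [23, 24), [28, 30).
A but not B: [4, 12), [14, 16), [22, 23), [24, 26).
B but not A: [28, 30).
Combining gives A △ B.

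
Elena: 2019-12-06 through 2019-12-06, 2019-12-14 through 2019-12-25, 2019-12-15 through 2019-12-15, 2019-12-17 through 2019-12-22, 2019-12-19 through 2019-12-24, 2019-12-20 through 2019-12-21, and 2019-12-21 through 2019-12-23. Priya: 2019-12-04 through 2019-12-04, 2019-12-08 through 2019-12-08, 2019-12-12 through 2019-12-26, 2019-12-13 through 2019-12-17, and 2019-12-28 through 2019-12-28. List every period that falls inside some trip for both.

2019-12-14 through 2019-12-25

A, merged: 2019-12-06 through 2019-12-06, 2019-12-14 through 2019-12-25.
B, merged: 2019-12-04 through 2019-12-04, 2019-12-08 through 2019-12-08, 2019-12-12 through 2019-12-26, 2019-12-28 through 2019-12-28.
2019-12-06 through 2019-12-06: no overlap with the second set.
2019-12-14 through 2019-12-25 meets the second set on 2019-12-14 through 2019-12-25.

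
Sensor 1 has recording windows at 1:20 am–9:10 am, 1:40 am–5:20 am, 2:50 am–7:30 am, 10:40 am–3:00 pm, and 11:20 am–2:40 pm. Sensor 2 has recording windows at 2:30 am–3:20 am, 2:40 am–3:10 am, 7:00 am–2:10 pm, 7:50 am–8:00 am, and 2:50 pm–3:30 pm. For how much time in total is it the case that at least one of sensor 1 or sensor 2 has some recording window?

First set merges to 1:20 am–9:10 am, 10:40 am–3:00 pm.
Second set merges to 2:30 am–3:20 am, 7:00 am–2:10 pm, 2:50 pm–3:30 pm.
A ∪ B = 1:20 am–3:30 pm.
Total: 14 h 10 min.

14 h 10 min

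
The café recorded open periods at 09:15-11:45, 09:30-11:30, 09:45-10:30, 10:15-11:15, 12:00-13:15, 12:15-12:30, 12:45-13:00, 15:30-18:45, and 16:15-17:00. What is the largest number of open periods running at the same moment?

At 10:15, 4 of the intervals are simultaneously active.
No point has more.

4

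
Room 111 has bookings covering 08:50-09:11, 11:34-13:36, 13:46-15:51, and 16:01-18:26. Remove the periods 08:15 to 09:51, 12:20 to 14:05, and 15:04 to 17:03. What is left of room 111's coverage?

08:50–09:11: entirely removed.
11:34–13:36 \ B = 11:34–12:20.
13:46–15:51 \ B = 14:05–15:04.
16:01–18:26 \ B = 17:03–18:26.

11:34–12:20, 14:05–15:04, 17:03–18:26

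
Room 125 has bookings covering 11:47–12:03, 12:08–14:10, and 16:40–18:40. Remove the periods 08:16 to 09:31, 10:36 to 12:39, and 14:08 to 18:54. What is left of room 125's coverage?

12:39-14:08

11:47-12:03: fully covered by B → removed.
12:08-14:10 minus B → 12:39-14:08.
16:40-18:40: fully covered by B → removed.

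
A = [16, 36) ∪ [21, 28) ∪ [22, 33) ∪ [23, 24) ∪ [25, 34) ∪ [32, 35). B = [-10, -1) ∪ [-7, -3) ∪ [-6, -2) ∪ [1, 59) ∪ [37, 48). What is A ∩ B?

First set merges to [16, 36).
Second set merges to [-10, -1), [1, 59).
[16, 36) meets the second set on [16, 36).

[16, 36)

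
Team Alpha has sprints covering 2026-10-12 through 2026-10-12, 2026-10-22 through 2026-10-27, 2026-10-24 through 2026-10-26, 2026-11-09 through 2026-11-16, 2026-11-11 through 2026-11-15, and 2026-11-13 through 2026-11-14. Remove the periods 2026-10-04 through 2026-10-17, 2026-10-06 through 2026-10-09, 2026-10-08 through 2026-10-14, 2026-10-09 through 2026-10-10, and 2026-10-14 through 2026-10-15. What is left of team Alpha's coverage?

First set merges to 2026-10-12 through 2026-10-12, 2026-10-22 through 2026-10-27, 2026-11-09 through 2026-11-16.
Second set merges to 2026-10-04 through 2026-10-17.
2026-10-12 through 2026-10-12: fully covered by B → removed.
2026-10-22 through 2026-10-27: no B overlap → unchanged.
2026-11-09 through 2026-11-16: no B overlap → unchanged.

2026-10-22 through 2026-10-27, 2026-11-09 through 2026-11-16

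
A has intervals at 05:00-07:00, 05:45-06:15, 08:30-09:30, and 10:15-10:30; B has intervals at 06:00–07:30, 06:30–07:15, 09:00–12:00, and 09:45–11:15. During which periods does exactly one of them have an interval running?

Merge the first list: 05:00–07:00, 08:30–09:30, 10:15–10:30.
Merge the second list: 06:00–07:30, 09:00–12:00.
A but not B: 05:00–06:00, 08:30–09:00.
B but not A: 07:00–07:30, 09:30–10:15, 10:30–12:00.
Combining gives A △ B.

05:00–06:00, 07:00–07:30, 08:30–09:00, 09:30–10:15, 10:30–12:00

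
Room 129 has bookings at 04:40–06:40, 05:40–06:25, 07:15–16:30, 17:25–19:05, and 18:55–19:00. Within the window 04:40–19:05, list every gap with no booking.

Covered (merged): 04:40-06:40, 07:15-16:30, 17:25-19:05.
Complement within 04:40-19:05: 06:40-07:15, 16:30-17:25.

06:40-07:15, 16:30-17:25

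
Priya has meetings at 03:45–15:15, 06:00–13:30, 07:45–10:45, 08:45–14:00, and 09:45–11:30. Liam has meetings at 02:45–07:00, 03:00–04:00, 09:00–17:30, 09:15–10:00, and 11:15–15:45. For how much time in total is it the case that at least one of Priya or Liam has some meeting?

14 h 45 min

A, merged: 03:45-15:15.
B, merged: 02:45-07:00, 09:00-17:30.
A ∪ B = 02:45-17:30.
Total: 14 h 45 min.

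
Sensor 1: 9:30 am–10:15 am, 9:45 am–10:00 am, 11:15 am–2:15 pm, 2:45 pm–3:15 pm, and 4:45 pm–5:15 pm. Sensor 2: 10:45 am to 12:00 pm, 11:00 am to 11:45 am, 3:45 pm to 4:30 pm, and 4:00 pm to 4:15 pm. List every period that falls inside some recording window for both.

First set merges to 9:30 am-10:15 am, 11:15 am-2:15 pm, 2:45 pm-3:15 pm, 4:45 pm-5:15 pm.
Second set merges to 10:45 am-12:00 pm, 3:45 pm-4:30 pm.
9:30 am-10:15 am falls entirely outside B.
11:15 am-2:15 pm overlaps B on 11:15 am-12:00 pm.
2:45 pm-3:15 pm falls entirely outside B.
4:45 pm-5:15 pm falls entirely outside B.

11:15 am-12:00 pm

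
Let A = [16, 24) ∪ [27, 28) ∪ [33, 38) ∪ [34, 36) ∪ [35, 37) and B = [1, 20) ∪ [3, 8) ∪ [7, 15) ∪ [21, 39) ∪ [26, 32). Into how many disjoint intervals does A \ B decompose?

Merge the first list: [16, 24), [27, 28), [33, 38).
Merge the second list: [1, 20), [21, 39).
A \ B = [20, 21).
That is 1 disjoint piece.

1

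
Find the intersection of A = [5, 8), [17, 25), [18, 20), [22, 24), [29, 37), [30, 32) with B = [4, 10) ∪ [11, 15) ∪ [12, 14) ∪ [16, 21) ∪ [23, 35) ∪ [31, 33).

A, merged: [5, 8), [17, 25), [29, 37).
B, merged: [4, 10), [11, 15), [16, 21), [23, 35).
[5, 8) overlaps B on [5, 8).
[17, 25) overlaps B on [17, 21), [23, 25).
[29, 37) overlaps B on [29, 35).

[5, 8) ∪ [17, 21) ∪ [23, 25) ∪ [29, 35)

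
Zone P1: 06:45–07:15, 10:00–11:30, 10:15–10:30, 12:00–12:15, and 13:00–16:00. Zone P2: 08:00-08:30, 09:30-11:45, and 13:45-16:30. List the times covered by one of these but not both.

Merge the first list: 06:45–07:15, 10:00–11:30, 12:00–12:15, 13:00–16:00.
A \ B = 06:45–07:15, 12:00–12:15, 13:00–13:45.
B \ A = 08:00–08:30, 09:30–10:00, 11:30–11:45, 16:00–16:30.
Union of the two gives the symmetric difference.

06:45–07:15, 08:00–08:30, 09:30–10:00, 11:30–11:45, 12:00–12:15, 13:00–13:45, 16:00–16:30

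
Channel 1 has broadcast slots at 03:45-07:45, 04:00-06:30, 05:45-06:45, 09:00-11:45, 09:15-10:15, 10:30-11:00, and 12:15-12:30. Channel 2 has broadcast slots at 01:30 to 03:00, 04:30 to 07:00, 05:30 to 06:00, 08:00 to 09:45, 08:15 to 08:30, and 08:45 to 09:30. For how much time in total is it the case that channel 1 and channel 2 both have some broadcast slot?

Merge the first list: 03:45-07:45, 09:00-11:45, 12:15-12:30.
Merge the second list: 01:30-03:00, 04:30-07:00, 08:00-09:45.
A ∩ B = 04:30-07:00, 09:00-09:45.
Total: 2 h 30 min + 45 min = 3 h 15 min.

3 h 15 min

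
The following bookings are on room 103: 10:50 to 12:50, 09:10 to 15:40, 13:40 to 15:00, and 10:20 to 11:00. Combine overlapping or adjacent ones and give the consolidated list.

09:10–15:40

Sort by start: 09:10–15:40, 10:20–11:00, 10:50–12:50, 13:40–15:00.
10:20–11:00 overlaps/touches 09:10–15:40 → extend to 09:10–15:40.
10:50–12:50 overlaps/touches 09:10–15:40 → extend to 09:10–15:40.
13:40–15:00 overlaps/touches 09:10–15:40 → extend to 09:10–15:40.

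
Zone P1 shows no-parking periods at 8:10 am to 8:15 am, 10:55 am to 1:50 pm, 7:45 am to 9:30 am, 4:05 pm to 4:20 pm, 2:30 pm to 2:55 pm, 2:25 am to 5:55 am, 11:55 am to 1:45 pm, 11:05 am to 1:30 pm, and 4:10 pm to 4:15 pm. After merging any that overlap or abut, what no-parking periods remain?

2:25 am–5:55 am, 7:45 am–9:30 am, 10:55 am–1:50 pm, 2:30 pm–2:55 pm, 4:05 pm–4:20 pm

Sort by start: 2:25 am–5:55 am, 7:45 am–9:30 am, 8:10 am–8:15 am, 10:55 am–1:50 pm, 11:05 am–1:30 pm, 11:55 am–1:45 pm, 2:30 pm–2:55 pm, 4:05 pm–4:20 pm, 4:10 pm–4:15 pm.
7:45 am–9:30 am is disjoint → start new block.
8:10 am–8:15 am overlaps/touches 7:45 am–9:30 am → extend to 7:45 am–9:30 am.
10:55 am–1:50 pm is disjoint → start new block.
11:05 am–1:30 pm overlaps/touches 10:55 am–1:50 pm → extend to 10:55 am–1:50 pm.
11:55 am–1:45 pm overlaps/touches 10:55 am–1:50 pm → extend to 10:55 am–1:50 pm.
2:30 pm–2:55 pm is disjoint → start new block.
4:05 pm–4:20 pm is disjoint → start new block.
4:10 pm–4:15 pm overlaps/touches 4:05 pm–4:20 pm → extend to 4:05 pm–4:20 pm.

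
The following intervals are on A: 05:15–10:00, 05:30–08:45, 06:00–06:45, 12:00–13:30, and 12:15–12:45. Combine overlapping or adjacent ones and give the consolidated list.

05:30-08:45 overlaps/touches 05:15-10:00 → extend to 05:15-10:00.
06:00-06:45 overlaps/touches 05:15-10:00 → extend to 05:15-10:00.
12:00-13:30 is disjoint → start new block.
12:15-12:45 overlaps/touches 12:00-13:30 → extend to 12:00-13:30.

05:15-10:00, 12:00-13:30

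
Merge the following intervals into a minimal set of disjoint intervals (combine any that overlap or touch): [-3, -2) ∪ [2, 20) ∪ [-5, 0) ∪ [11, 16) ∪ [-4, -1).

Sort by start: [-5, 0), [-4, -1), [-3, -2), [2, 20), [11, 16).
[-4, -1) overlaps/touches [-5, 0) → extend to [-5, 0).
[-3, -2) overlaps/touches [-5, 0) → extend to [-5, 0).
[2, 20) is disjoint → start new block.
[11, 16) overlaps/touches [2, 20) → extend to [2, 20).

[-5, 0) ∪ [2, 20)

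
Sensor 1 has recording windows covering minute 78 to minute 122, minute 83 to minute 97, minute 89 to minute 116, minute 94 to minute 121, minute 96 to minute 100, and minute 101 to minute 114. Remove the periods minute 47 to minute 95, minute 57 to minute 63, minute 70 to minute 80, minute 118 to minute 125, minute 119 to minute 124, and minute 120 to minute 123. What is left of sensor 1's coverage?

minute 95 to minute 118

A, merged: minute 78 to minute 122.
B, merged: minute 47 to minute 95, minute 118 to minute 125.
minute 78 to minute 122 minus B → minute 95 to minute 118.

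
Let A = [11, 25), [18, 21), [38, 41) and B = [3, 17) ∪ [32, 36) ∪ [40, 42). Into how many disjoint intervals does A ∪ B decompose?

A, merged: [11, 25), [38, 41).
A ∪ B = [3, 25), [32, 36), [38, 42).
That is 3 disjoint pieces.

3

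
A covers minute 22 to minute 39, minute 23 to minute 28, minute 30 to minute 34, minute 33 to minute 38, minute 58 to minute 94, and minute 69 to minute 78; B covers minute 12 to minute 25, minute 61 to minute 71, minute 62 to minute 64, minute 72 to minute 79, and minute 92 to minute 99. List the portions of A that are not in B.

minute 25 to minute 39, minute 58 to minute 61, minute 71 to minute 72, minute 79 to minute 92

Merge the first list: minute 22 to minute 39, minute 58 to minute 94.
Merge the second list: minute 12 to minute 25, minute 61 to minute 71, minute 72 to minute 79, minute 92 to minute 99.
minute 22 to minute 39 \ B = minute 25 to minute 39.
minute 58 to minute 94 \ B = minute 58 to minute 61, minute 71 to minute 72, minute 79 to minute 92.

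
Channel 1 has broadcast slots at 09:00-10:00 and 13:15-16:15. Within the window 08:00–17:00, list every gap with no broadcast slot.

08:00-09:00, 10:00-13:15, 16:15-17:00

The merged coverage is 09:00-10:00, 13:15-16:15.
Uncovered inside 08:00-17:00: 08:00-09:00, 10:00-13:15, 16:15-17:00.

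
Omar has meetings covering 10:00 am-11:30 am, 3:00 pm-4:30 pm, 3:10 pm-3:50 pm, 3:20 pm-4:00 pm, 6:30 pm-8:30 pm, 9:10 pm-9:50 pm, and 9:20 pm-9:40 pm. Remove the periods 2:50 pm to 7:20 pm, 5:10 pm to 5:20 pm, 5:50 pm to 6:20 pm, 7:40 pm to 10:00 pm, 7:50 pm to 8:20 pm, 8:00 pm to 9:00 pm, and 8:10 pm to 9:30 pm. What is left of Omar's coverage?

10:00 am–11:30 am, 7:20 pm–7:40 pm

First set merges to 10:00 am–11:30 am, 3:00 pm–4:30 pm, 6:30 pm–8:30 pm, 9:10 pm–9:50 pm.
Second set merges to 2:50 pm–7:20 pm, 7:40 pm–10:00 pm.
10:00 am–11:30 am: nothing removed.
3:00 pm–4:30 pm: entirely removed.
6:30 pm–8:30 pm \ B = 7:20 pm–7:40 pm.
9:10 pm–9:50 pm: entirely removed.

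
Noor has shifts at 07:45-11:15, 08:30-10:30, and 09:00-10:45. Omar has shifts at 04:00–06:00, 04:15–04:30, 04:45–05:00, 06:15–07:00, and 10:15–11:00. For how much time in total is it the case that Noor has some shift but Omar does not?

A, merged: 07:45–11:15.
B, merged: 04:00–06:00, 06:15–07:00, 10:15–11:00.
A \ B = 07:45–10:15, 11:00–11:15.
Total: 2 h 30 min + 15 min = 2 h 45 min.

2 h 45 min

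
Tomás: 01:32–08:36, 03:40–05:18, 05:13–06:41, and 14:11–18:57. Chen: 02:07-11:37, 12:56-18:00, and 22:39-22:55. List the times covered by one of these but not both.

First set merges to 01:32–08:36, 14:11–18:57.
A but not B: 01:32–02:07, 18:00–18:57.
B but not A: 08:36–11:37, 12:56–14:11, 22:39–22:55.
Combining gives A △ B.

01:32–02:07, 08:36–11:37, 12:56–14:11, 18:00–18:57, 22:39–22:55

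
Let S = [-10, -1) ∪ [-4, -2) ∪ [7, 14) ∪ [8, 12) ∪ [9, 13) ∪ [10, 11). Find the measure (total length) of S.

Merged: [-10, -1), [7, 14).
Lengths: 9 + 7 = 16.

16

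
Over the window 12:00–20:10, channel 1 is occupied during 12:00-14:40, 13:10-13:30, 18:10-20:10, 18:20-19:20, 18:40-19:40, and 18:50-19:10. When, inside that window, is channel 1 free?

The merged coverage is 12:00-14:40, 18:10-20:10.
Complement within 12:00-20:10: 14:40-18:10.

14:40-18:10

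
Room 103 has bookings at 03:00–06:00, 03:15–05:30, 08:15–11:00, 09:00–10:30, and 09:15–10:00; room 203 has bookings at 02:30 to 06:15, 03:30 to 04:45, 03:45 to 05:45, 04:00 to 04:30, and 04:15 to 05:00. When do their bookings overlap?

03:00–06:00

Merge the first list: 03:00–06:00, 08:15–11:00.
Merge the second list: 02:30–06:15.
03:00–06:00 overlaps B on 03:00–06:00.
08:15–11:00 falls entirely outside B.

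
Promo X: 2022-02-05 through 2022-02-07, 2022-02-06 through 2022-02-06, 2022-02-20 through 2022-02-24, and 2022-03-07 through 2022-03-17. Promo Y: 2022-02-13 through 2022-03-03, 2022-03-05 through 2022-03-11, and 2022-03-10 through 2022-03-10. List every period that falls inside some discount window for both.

2022-02-20 through 2022-02-24, 2022-03-07 through 2022-03-11

First set merges to 2022-02-05 through 2022-02-07, 2022-02-20 through 2022-02-24, 2022-03-07 through 2022-03-17.
Second set merges to 2022-02-13 through 2022-03-03, 2022-03-05 through 2022-03-11.
2022-02-05 through 2022-02-07 meets no B interval.
2022-02-20 through 2022-02-24 ∩ B → 2022-02-20 through 2022-02-24.
2022-03-07 through 2022-03-17 ∩ B → 2022-03-07 through 2022-03-11.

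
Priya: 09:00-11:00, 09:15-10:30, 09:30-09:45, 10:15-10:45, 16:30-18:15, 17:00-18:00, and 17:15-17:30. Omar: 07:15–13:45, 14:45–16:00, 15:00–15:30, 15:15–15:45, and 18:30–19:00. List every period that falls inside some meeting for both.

09:00-11:00

A, merged: 09:00-11:00, 16:30-18:15.
B, merged: 07:15-13:45, 14:45-16:00, 18:30-19:00.
09:00-11:00 overlaps B on 09:00-11:00.
16:30-18:15 falls entirely outside B.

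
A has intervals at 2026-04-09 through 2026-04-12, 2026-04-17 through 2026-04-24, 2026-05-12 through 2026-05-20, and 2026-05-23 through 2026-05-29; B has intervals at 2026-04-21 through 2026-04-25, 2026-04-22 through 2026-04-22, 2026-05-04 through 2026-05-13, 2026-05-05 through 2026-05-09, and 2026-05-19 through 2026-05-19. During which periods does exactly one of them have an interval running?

2026-04-09 through 2026-04-12, 2026-04-17 through 2026-04-20, 2026-04-25 through 2026-04-25, 2026-05-04 through 2026-05-11, 2026-05-14 through 2026-05-18, 2026-05-20 through 2026-05-20, 2026-05-23 through 2026-05-29

Second set merges to 2026-04-21 through 2026-04-25, 2026-05-04 through 2026-05-13, 2026-05-19 through 2026-05-19.
A but not B: 2026-04-09 through 2026-04-12, 2026-04-17 through 2026-04-20, 2026-05-14 through 2026-05-18, 2026-05-20 through 2026-05-20, 2026-05-23 through 2026-05-29.
B but not A: 2026-04-25 through 2026-04-25, 2026-05-04 through 2026-05-11.
Combining gives A △ B.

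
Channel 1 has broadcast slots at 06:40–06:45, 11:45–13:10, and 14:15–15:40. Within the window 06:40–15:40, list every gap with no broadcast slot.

After merging, the occupied span is 06:40–06:45, 11:45–13:10, 14:15–15:40.
Gaps within 06:40–15:40: 06:45–11:45, 13:10–14:15.

06:45–11:45, 13:10–14:15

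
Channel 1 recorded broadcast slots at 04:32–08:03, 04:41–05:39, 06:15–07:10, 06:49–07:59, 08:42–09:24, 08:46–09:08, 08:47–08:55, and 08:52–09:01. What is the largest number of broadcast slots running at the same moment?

4

Walk the sorted start/end points keeping a running depth.
The depth first hits 4 at 08:52.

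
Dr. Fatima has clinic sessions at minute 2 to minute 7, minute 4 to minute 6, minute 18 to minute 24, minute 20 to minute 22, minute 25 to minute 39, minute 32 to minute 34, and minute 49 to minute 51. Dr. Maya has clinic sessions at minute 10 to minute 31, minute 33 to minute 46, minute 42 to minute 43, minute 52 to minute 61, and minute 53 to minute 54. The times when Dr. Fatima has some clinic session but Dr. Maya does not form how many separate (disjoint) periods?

3

First set merges to minute 2 to minute 7, minute 18 to minute 24, minute 25 to minute 39, minute 49 to minute 51.
Second set merges to minute 10 to minute 31, minute 33 to minute 46, minute 52 to minute 61.
A \ B = minute 2 to minute 7, minute 31 to minute 33, minute 49 to minute 51.
That is 3 disjoint pieces.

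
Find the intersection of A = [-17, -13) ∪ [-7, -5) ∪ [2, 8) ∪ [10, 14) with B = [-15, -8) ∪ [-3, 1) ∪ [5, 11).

[-17, -13) ∩ B → [-15, -13).
[-7, -5) meets no B interval.
[2, 8) ∩ B → [5, 8).
[10, 14) ∩ B → [10, 11).

[-15, -13) ∪ [5, 8) ∪ [10, 11)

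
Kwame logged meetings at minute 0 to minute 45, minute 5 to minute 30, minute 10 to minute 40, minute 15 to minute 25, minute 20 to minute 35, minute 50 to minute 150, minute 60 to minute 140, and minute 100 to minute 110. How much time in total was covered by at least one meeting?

Merged: minute 0 to minute 45, minute 50 to minute 150.
Lengths: 45 minutes + 100 minutes = 145 minutes.

145 minutes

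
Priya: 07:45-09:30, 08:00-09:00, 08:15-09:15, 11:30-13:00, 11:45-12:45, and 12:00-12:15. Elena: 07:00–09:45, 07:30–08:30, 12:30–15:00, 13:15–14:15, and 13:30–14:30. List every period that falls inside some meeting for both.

First set merges to 07:45–09:30, 11:30–13:00.
Second set merges to 07:00–09:45, 12:30–15:00.
07:45–09:30 ∩ B → 07:45–09:30.
11:30–13:00 ∩ B → 12:30–13:00.

07:45–09:30, 12:30–13:00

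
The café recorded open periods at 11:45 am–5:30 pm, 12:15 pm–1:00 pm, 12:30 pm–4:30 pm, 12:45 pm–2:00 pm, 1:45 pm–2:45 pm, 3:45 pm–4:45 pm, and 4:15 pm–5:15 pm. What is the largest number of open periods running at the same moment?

4

Walk the sorted start/end points keeping a running depth.
The depth first hits 4 at 12:45 pm.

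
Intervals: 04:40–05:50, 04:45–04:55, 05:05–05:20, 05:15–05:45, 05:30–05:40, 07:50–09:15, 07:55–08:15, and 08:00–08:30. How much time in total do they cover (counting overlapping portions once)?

Merged: 04:40-05:50, 07:50-09:15.
Lengths: 1 h 10 min + 1 h 25 min = 2 h 35 min.

2 h 35 min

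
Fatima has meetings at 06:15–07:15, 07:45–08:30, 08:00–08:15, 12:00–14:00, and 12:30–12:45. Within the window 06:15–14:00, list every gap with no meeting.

After merging, the occupied span is 06:15–07:15, 07:45–08:30, 12:00–14:00.
Complement within 06:15–14:00: 07:15–07:45, 08:30–12:00.

07:15–07:45, 08:30–12:00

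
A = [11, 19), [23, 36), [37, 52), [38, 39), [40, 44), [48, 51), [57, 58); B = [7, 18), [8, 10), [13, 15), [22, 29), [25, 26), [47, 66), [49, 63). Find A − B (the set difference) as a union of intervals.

[18, 19) ∪ [29, 36) ∪ [37, 47)

A, merged: [11, 19), [23, 36), [37, 52), [57, 58).
B, merged: [7, 18), [22, 29), [47, 66).
[11, 19) \ B = [18, 19).
[23, 36) \ B = [29, 36).
[37, 52) \ B = [37, 47).
[57, 58): entirely removed.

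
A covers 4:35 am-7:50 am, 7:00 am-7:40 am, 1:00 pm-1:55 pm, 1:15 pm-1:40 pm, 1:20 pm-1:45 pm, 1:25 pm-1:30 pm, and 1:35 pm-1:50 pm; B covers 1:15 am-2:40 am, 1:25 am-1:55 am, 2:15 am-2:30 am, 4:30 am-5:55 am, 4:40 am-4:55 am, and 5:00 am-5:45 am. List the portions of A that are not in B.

A, merged: 4:35 am-7:50 am, 1:00 pm-1:55 pm.
B, merged: 1:15 am-2:40 am, 4:30 am-5:55 am.
4:35 am-7:50 am with B removed leaves 5:55 am-7:50 am.
1:00 pm-1:55 pm is untouched.

5:55 am-7:50 am, 1:00 pm-1:55 pm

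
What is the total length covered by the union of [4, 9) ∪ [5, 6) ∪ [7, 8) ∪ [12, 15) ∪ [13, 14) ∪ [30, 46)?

24

Merged: [4, 9), [12, 15), [30, 46).
Lengths: 5 + 3 + 16 = 24.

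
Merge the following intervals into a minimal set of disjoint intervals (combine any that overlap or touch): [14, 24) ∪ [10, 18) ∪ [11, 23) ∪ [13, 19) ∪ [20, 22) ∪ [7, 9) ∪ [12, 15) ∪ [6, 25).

Sort by start: [6, 25), [7, 9), [10, 18), [11, 23), [12, 15), [13, 19), [14, 24), [20, 22).
[7, 9) overlaps/touches [6, 25) → extend to [6, 25).
[10, 18) overlaps/touches [6, 25) → extend to [6, 25).
[11, 23) overlaps/touches [6, 25) → extend to [6, 25).
[12, 15) overlaps/touches [6, 25) → extend to [6, 25).
[13, 19) overlaps/touches [6, 25) → extend to [6, 25).
[14, 24) overlaps/touches [6, 25) → extend to [6, 25).
[20, 22) overlaps/touches [6, 25) → extend to [6, 25).

[6, 25)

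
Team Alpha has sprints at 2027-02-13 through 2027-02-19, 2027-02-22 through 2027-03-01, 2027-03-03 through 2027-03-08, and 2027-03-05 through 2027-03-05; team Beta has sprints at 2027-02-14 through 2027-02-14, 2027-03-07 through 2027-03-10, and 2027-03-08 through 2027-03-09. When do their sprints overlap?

First set merges to 2027-02-13 through 2027-02-19, 2027-02-22 through 2027-03-01, 2027-03-03 through 2027-03-08.
Second set merges to 2027-02-14 through 2027-02-14, 2027-03-07 through 2027-03-10.
2027-02-13 through 2027-02-19 meets the second set on 2027-02-14 through 2027-02-14.
2027-02-22 through 2027-03-01: no overlap with the second set.
2027-03-03 through 2027-03-08 meets the second set on 2027-03-07 through 2027-03-08.

2027-02-14 through 2027-02-14, 2027-03-07 through 2027-03-08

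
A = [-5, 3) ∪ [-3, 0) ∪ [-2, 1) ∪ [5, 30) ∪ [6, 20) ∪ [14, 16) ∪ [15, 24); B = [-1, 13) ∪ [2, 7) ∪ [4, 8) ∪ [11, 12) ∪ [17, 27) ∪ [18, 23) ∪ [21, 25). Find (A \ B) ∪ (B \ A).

Merge the first list: [-5, 3), [5, 30).
Merge the second list: [-1, 13), [17, 27).
Only in the first: [-5, -1), [13, 17), [27, 30).
Only in the second: [3, 5).
Together these are the periods covered by exactly one.

[-5, -1) ∪ [3, 5) ∪ [13, 17) ∪ [27, 30)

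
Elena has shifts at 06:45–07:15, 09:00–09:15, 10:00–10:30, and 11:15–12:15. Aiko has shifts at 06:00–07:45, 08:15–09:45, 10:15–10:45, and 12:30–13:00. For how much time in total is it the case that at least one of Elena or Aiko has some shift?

5 h 30 min

A ∪ B = 06:00–07:45, 08:15–09:45, 10:00–10:45, 11:15–12:15, 12:30–13:00.
Total: 1 h 45 min + 1 h 30 min + 45 min + 1 h + 30 min = 5 h 30 min.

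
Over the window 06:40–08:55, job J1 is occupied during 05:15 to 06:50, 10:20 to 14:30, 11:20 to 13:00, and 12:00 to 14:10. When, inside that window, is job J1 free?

Covered (merged): 05:15–06:50, 10:20–14:30.
Complement within 06:40–08:55: 06:50–08:55.

06:50–08:55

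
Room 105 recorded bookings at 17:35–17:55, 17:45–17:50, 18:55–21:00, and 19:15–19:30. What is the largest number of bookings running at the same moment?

Walk the sorted start/end points keeping a running depth.
The depth first hits 2 at 17:45.

2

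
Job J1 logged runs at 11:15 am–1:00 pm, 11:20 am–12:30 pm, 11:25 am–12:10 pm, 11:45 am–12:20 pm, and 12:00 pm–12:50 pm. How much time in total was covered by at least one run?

1 h 45 min

Merged: 11:15 am-1:00 pm.
Length: 1 h 45 min.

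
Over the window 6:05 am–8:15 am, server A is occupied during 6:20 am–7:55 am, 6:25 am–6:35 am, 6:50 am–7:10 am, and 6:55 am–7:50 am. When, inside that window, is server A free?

6:05 am–6:20 am, 7:55 am–8:15 am

After merging, the occupied span is 6:20 am–7:55 am.
Complement within 6:05 am–8:15 am: 6:05 am–6:20 am, 7:55 am–8:15 am.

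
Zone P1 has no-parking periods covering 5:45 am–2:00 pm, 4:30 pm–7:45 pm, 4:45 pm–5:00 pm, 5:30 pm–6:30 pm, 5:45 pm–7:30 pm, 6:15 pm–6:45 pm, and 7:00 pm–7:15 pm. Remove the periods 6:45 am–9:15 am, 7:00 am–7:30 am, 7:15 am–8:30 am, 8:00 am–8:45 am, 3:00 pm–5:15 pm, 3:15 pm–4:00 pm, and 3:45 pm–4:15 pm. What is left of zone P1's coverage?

A, merged: 5:45 am–2:00 pm, 4:30 pm–7:45 pm.
B, merged: 6:45 am–9:15 am, 3:00 pm–5:15 pm.
5:45 am–2:00 pm \ B = 5:45 am–6:45 am, 9:15 am–2:00 pm.
4:30 pm–7:45 pm \ B = 5:15 pm–7:45 pm.

5:45 am–6:45 am, 9:15 am–2:00 pm, 5:15 pm–7:45 pm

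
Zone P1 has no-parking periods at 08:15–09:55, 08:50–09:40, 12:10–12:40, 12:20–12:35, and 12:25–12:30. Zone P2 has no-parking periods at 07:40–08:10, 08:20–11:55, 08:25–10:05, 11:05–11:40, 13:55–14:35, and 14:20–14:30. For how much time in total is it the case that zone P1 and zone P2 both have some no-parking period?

1 h 35 min

Merge the first list: 08:15–09:55, 12:10–12:40.
Merge the second list: 07:40–08:10, 08:20–11:55, 13:55–14:35.
A ∩ B = 08:20–09:55.
Total: 1 h 35 min.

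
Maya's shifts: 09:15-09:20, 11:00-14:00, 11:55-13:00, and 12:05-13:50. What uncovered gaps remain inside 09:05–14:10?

The merged coverage is 09:15-09:20, 11:00-14:00.
Uncovered inside 09:05-14:10: 09:05-09:15, 09:20-11:00, 14:00-14:10.

09:05-09:15, 09:20-11:00, 14:00-14:10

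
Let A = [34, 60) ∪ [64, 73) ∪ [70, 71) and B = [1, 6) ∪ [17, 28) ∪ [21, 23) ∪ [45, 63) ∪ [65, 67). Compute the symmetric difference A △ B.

First set merges to [34, 60), [64, 73).
Second set merges to [1, 6), [17, 28), [45, 63), [65, 67).
A \ B = [34, 45), [64, 65), [67, 73).
B \ A = [1, 6), [17, 28), [60, 63).
Union of the two gives the symmetric difference.

[1, 6) ∪ [17, 28) ∪ [34, 45) ∪ [60, 63) ∪ [64, 65) ∪ [67, 73)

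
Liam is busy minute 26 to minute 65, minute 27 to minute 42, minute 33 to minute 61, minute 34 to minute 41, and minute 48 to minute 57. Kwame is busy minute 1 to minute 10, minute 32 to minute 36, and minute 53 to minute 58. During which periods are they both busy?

Merge the first list: minute 26 to minute 65.
minute 26 to minute 65 overlaps B on minute 32 to minute 36, minute 53 to minute 58.

minute 32 to minute 36, minute 53 to minute 58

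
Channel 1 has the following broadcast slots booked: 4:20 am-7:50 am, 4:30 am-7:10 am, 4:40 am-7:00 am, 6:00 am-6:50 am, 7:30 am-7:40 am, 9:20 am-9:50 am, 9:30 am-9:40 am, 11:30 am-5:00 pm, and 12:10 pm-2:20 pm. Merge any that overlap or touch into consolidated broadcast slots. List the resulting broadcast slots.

4:30 am–7:10 am overlaps/touches 4:20 am–7:50 am → extend to 4:20 am–7:50 am.
4:40 am–7:00 am overlaps/touches 4:20 am–7:50 am → extend to 4:20 am–7:50 am.
6:00 am–6:50 am overlaps/touches 4:20 am–7:50 am → extend to 4:20 am–7:50 am.
7:30 am–7:40 am overlaps/touches 4:20 am–7:50 am → extend to 4:20 am–7:50 am.
9:20 am–9:50 am is disjoint → start new block.
9:30 am–9:40 am overlaps/touches 9:20 am–9:50 am → extend to 9:20 am–9:50 am.
11:30 am–5:00 pm is disjoint → start new block.
12:10 pm–2:20 pm overlaps/touches 11:30 am–5:00 pm → extend to 11:30 am–5:00 pm.

4:20 am–7:50 am, 9:20 am–9:50 am, 11:30 am–5:00 pm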